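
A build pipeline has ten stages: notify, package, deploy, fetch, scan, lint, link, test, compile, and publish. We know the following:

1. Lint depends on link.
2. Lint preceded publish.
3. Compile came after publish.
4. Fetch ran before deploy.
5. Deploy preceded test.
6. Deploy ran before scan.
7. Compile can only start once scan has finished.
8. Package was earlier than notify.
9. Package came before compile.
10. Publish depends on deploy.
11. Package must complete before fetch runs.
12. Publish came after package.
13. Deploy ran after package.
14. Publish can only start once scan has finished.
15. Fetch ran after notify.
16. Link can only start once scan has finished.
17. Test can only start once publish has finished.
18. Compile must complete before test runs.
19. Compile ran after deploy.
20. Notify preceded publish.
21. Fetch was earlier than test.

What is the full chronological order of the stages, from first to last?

package, notify, fetch, deploy, scan, link, lint, publish, compile, test

The constraints fix every adjacent pair, so only one ordering works:
package → notify → fetch → deploy → scan → link → lint → publish → compile → test.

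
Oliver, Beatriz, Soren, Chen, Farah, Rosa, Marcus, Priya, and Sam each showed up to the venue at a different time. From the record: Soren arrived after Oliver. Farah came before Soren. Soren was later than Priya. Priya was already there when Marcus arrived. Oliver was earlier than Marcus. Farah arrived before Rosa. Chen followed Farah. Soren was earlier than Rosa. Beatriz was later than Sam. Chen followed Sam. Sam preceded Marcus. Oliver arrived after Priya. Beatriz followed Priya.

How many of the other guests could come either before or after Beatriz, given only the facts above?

Forced before Beatriz: Priya and Sam.
That leaves Chen, Farah, Marcus, Oliver, Rosa, and Soren with no forced order relative to Beatriz — 6.

6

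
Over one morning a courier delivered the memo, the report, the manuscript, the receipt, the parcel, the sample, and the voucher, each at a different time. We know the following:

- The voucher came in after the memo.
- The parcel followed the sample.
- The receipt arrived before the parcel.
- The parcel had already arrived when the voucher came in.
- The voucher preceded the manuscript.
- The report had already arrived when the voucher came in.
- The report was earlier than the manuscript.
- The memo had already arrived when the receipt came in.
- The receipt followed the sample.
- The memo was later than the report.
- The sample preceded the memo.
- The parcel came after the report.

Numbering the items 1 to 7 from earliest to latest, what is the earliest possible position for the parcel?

5

The memo, the receipt, the report, and the sample must all come before the parcel — 4 forced predecessors.
Nothing else is forced ahead of the parcel, so its earliest slot is position 4 + 1 = 5.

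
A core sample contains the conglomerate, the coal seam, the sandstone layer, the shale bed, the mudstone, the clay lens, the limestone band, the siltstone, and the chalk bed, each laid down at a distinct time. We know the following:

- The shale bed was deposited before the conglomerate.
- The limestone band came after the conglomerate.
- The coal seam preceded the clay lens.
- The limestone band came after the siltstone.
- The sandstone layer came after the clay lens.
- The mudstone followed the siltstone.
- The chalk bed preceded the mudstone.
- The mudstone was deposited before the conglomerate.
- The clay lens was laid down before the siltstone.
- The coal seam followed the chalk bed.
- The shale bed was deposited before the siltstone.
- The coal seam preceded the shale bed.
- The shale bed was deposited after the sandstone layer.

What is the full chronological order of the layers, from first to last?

the chalk bed, the coal seam, the clay lens, the sandstone layer, the shale bed, the siltstone, the mudstone, the conglomerate, the limestone band

The constraints fix every adjacent pair, so only one ordering works:
the chalk bed → the coal seam → the clay lens → the sandstone layer → the shale bed → the siltstone → the mudstone → the conglomerate → the limestone band.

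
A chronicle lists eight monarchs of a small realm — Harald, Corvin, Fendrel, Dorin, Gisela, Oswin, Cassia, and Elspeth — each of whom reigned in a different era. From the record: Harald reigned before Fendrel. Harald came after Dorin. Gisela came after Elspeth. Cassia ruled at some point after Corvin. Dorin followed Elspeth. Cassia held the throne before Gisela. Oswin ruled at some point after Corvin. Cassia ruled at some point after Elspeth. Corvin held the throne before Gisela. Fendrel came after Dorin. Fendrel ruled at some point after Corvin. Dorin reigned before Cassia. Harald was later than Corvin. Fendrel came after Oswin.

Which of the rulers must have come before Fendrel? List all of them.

Directly stated before Fendrel: Corvin, Dorin, Harald, and Oswin.
Elspeth reaches Fendrel via Elspeth → Dorin → Fendrel.

Corvin, Dorin, Elspeth, Harald, Oswin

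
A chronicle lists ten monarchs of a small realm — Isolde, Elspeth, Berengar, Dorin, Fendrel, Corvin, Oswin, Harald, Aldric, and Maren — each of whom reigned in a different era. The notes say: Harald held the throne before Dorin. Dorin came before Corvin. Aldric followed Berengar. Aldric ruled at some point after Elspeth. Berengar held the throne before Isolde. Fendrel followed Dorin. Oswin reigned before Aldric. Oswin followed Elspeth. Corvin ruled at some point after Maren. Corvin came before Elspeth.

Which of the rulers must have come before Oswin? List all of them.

Directly stated before Oswin: Elspeth.
Corvin reaches Oswin via Corvin → Elspeth → Oswin.
Dorin reaches Oswin via Dorin → Corvin → Elspeth → Oswin.
Harald reaches Oswin via Harald → Dorin → Corvin → Elspeth → Oswin.
Likewise Maren reaches Oswin by chaining the stated constraints.
No chain forces Aldric (or any of the others) ahead of Oswin.

Corvin, Dorin, Elspeth, Harald, Maren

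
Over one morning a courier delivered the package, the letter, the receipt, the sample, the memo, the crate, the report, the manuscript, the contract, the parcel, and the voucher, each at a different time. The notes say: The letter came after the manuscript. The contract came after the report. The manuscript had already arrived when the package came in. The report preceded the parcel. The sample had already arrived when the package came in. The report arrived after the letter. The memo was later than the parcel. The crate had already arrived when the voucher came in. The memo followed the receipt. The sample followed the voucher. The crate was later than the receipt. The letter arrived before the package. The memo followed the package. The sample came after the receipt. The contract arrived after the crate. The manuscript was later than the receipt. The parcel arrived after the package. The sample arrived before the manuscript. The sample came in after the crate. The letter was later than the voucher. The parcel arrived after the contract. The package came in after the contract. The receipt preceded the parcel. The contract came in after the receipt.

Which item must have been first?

The receipt has a chain of constraints placing it before every other item, so the receipt must be first.

the receipt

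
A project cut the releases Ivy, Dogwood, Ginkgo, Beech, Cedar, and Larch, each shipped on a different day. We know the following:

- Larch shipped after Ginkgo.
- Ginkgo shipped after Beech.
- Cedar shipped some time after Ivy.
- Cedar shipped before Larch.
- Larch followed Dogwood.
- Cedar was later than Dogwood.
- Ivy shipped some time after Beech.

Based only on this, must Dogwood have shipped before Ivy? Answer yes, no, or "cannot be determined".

cannot be determined

No chain of stated constraints runs from Dogwood to Ivy, and none runs from Ivy to Dogwood either.
So the relative order of Dogwood and Ivy is not fixed by the given facts.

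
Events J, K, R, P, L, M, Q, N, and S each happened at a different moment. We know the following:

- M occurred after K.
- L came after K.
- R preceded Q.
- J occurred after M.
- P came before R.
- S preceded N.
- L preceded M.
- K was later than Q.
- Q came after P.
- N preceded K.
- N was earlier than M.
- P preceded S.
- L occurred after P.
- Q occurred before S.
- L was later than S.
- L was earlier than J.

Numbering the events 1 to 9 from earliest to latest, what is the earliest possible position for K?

6

N, P, Q, R, and S must all come before K — 5 forced predecessors.
Nothing else is forced ahead of K, so its earliest slot is position 5 + 1 = 6.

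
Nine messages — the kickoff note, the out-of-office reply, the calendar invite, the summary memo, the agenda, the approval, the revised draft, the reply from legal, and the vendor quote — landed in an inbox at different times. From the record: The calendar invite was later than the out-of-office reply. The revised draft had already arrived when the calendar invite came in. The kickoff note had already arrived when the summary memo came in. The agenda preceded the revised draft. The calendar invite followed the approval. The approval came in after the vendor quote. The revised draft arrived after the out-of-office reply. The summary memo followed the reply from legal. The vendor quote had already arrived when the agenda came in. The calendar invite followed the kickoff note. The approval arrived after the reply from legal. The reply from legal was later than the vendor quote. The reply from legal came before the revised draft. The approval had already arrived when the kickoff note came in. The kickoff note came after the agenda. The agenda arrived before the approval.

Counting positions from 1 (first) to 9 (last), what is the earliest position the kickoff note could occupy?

5

The agenda, the approval, the reply from legal, and the vendor quote must all come before the kickoff note — 4 forced predecessors.
Nothing else is forced ahead of the kickoff note, so its earliest slot is position 4 + 1 = 5.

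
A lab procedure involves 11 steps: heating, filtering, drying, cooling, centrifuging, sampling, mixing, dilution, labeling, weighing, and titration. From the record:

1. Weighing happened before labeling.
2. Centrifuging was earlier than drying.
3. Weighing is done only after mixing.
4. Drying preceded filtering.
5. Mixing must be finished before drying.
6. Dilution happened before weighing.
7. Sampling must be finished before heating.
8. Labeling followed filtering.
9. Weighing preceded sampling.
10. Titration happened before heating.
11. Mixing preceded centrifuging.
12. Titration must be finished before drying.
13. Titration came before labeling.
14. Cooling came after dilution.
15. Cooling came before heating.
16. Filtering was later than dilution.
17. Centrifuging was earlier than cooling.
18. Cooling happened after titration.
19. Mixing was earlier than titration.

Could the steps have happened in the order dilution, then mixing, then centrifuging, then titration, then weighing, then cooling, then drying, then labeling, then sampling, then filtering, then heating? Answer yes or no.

The constraints require filtering before labeling, but in the proposed sequence labeling appears ahead of filtering. That one violation is enough.

no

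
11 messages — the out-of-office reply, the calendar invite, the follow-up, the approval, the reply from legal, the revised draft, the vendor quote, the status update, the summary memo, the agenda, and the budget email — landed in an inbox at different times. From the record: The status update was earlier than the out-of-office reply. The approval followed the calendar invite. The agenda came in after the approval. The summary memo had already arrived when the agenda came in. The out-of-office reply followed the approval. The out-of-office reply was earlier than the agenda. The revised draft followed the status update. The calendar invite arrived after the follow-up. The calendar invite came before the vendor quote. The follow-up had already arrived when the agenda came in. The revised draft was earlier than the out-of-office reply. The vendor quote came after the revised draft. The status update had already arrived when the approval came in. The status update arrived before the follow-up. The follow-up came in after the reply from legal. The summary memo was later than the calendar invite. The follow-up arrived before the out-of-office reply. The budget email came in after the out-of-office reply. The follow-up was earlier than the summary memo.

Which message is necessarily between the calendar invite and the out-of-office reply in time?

Tracing the constraints gives the calendar invite → the approval → the out-of-office reply, so the approval sits after the calendar invite and before the out-of-office reply.
No other message is forced both after the calendar invite and before the out-of-office reply.

the approval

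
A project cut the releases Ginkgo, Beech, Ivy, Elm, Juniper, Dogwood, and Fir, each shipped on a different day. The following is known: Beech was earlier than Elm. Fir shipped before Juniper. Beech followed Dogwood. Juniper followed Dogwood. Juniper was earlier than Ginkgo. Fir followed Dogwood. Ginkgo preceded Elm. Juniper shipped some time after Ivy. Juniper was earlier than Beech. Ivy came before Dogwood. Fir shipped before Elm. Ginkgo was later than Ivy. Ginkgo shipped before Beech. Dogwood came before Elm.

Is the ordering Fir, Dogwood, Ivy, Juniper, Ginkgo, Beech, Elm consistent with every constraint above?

no

The constraints require Ivy before Dogwood, but in the proposed sequence Dogwood appears ahead of Ivy. That one violation is enough.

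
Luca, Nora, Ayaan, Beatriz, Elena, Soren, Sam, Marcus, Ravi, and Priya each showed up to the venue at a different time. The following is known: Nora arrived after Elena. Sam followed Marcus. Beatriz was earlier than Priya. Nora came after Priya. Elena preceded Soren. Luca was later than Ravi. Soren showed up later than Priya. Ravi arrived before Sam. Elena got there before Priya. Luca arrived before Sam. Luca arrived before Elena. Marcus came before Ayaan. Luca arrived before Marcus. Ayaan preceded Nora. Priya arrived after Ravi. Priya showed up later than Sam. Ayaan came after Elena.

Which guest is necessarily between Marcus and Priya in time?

Sam

Tracing the constraints gives Marcus → Sam → Priya, so Sam sits after Marcus and before Priya.
No other guest is forced both after Marcus and before Priya.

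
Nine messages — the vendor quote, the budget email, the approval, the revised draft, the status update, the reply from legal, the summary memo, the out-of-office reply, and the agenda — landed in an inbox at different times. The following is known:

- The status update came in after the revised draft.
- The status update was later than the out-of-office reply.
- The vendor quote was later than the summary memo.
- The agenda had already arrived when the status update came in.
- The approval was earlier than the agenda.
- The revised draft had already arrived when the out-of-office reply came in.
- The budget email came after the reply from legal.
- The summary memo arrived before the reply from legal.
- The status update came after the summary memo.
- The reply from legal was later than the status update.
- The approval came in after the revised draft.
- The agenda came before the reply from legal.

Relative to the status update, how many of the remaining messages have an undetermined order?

Forced before the status update: the agenda, the approval, the out-of-office reply, the revised draft, and the summary memo; forced after the status update: the budget email and the reply from legal.
That leaves the vendor quote with no forced order relative to the status update — 1.

1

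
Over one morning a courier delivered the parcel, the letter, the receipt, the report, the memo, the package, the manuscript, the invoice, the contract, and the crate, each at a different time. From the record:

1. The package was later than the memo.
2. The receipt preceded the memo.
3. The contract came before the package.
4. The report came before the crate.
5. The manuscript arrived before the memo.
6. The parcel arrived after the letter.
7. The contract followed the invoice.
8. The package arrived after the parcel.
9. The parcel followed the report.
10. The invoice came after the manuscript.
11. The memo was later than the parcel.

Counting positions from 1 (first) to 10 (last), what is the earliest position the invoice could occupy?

2

The manuscript must come before the invoice — 1 forced predecessor.
Nothing else is forced ahead of the invoice, so its earliest slot is position 1 + 1 = 2.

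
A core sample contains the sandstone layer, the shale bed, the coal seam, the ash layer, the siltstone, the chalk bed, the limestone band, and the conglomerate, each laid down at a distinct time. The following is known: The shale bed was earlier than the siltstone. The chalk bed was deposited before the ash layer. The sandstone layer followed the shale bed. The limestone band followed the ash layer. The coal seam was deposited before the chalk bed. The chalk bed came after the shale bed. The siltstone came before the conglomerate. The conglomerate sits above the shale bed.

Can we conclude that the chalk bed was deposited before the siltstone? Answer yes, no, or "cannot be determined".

No chain of stated constraints runs from the chalk bed to the siltstone, and none runs from the siltstone to the chalk bed either.
So the relative order of the chalk bed and the siltstone is not fixed by the given facts.

cannot be determined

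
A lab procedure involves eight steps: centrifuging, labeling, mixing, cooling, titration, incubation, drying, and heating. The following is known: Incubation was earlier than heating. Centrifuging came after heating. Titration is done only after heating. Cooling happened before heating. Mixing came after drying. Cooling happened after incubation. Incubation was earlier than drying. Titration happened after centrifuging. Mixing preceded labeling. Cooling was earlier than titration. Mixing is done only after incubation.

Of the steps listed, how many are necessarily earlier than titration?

Directly stated before titration: centrifuging, cooling, and heating.
Incubation reaches titration via incubation → heating → titration.
No chain forces drying (or any of the others) ahead of titration.
That's centrifuging, cooling, heating, and incubation — 4 in all.

4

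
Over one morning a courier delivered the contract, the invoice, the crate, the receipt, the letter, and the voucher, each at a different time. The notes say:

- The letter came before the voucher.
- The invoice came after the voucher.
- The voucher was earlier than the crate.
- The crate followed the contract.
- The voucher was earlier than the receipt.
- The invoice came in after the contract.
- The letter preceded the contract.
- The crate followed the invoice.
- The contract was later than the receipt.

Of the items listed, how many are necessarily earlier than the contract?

3

Directly stated before the contract: the letter and the receipt.
The voucher reaches the contract via the voucher → the receipt → the contract.
That's the letter, the receipt, and the voucher — 3 in all.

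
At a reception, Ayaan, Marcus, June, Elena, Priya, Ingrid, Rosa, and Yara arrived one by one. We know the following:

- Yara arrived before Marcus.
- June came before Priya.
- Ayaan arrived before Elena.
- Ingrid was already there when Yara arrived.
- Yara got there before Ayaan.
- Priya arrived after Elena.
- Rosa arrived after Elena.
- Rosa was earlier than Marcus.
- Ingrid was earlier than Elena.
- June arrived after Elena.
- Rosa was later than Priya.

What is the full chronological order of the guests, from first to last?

Ingrid, Yara, Ayaan, Elena, June, Priya, Rosa, Marcus

The constraints fix every adjacent pair, so only one ordering works:
Ingrid → Yara → Ayaan → Elena → June → Priya → Rosa → Marcus.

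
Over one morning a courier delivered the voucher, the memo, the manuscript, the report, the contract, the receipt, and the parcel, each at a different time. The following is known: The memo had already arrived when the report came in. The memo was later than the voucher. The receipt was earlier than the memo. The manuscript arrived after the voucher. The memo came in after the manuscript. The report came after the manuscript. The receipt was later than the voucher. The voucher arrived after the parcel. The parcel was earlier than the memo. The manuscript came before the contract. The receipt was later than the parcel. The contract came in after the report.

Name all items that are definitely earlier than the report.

the manuscript, the memo, the parcel, the receipt, the voucher

Directly stated before the report: the manuscript and the memo.
The parcel reaches the report via the parcel → the memo → the report.
The receipt reaches the report via the receipt → the memo → the report.
The voucher reaches the report via the voucher → the memo → the report.
No chain forces the contract ahead of the report.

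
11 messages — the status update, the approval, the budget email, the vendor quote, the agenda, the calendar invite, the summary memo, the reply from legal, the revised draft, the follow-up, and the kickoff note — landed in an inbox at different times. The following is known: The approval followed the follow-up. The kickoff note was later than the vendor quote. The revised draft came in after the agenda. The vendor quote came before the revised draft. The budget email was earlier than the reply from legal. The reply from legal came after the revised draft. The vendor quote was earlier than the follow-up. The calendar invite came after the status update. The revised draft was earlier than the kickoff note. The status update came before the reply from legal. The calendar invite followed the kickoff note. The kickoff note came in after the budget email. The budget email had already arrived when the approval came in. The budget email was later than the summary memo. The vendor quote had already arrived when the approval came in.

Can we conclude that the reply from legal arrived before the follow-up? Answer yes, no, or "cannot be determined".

cannot be determined

No chain of stated constraints runs from the reply from legal to the follow-up, and none runs from the follow-up to the reply from legal either.
So the relative order of the reply from legal and the follow-up is not fixed by the given facts.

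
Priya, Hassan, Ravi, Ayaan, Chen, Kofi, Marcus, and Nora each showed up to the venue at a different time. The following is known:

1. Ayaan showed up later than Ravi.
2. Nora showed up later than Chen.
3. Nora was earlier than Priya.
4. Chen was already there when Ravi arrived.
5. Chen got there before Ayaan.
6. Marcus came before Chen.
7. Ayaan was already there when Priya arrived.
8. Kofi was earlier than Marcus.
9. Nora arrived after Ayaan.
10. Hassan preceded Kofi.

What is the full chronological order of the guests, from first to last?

Hassan, Kofi, Marcus, Chen, Ravi, Ayaan, Nora, Priya

The constraints fix every adjacent pair, so only one ordering works:
Hassan → Kofi → Marcus → Chen → Ravi → Ayaan → Nora → Priya.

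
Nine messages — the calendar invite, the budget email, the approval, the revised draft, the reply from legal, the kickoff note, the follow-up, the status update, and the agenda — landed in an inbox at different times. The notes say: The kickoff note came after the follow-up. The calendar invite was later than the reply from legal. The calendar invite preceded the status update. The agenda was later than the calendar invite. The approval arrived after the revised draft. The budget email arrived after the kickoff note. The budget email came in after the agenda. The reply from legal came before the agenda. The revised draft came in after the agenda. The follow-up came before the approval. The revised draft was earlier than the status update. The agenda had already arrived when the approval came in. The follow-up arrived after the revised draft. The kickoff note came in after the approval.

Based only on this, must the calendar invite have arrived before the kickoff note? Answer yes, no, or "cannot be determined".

Chain the constraints: the calendar invite → the agenda → the approval → the kickoff note. Each link is directly stated, so the calendar invite comes before the kickoff note.

yes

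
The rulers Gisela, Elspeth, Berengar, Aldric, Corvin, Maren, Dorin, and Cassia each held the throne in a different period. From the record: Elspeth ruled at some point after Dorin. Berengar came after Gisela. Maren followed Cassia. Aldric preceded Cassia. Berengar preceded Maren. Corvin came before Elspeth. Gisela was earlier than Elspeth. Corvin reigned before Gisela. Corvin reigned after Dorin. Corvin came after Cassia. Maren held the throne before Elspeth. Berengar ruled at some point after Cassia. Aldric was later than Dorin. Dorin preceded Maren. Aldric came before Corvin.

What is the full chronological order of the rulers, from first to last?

The constraints fix every adjacent pair, so only one ordering works:
Dorin → Aldric → Cassia → Corvin → Gisela → Berengar → Maren → Elspeth.

Dorin, Aldric, Cassia, Corvin, Gisela, Berengar, Maren, Elspeth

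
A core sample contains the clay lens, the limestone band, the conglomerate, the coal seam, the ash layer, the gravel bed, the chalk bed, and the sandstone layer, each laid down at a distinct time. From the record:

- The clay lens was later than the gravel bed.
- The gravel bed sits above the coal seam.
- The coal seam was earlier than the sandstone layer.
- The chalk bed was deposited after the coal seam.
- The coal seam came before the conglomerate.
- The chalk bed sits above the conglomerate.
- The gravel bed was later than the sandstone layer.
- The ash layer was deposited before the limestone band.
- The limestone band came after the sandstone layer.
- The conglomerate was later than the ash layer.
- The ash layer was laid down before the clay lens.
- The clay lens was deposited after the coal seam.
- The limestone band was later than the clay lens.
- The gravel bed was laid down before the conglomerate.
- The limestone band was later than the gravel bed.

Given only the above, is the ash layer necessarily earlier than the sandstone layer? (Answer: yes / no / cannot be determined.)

cannot be determined

No chain of stated constraints runs from the ash layer to the sandstone layer, and none runs from the sandstone layer to the ash layer either.
So the relative order of the ash layer and the sandstone layer is not fixed by the given facts.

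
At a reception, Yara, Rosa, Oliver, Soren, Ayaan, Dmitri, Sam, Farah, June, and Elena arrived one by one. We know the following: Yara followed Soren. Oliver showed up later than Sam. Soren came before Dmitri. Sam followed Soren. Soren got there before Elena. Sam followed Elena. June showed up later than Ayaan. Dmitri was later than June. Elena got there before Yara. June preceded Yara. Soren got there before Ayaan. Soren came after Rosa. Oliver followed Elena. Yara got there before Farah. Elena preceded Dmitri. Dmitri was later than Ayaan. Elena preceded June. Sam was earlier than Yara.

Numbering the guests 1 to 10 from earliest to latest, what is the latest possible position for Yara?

9

Yara must come before Farah — 1 guest forced after them.
Everything else can be placed before Yara in some valid order, so Yara can sit as late as position 10 − 1 = 9.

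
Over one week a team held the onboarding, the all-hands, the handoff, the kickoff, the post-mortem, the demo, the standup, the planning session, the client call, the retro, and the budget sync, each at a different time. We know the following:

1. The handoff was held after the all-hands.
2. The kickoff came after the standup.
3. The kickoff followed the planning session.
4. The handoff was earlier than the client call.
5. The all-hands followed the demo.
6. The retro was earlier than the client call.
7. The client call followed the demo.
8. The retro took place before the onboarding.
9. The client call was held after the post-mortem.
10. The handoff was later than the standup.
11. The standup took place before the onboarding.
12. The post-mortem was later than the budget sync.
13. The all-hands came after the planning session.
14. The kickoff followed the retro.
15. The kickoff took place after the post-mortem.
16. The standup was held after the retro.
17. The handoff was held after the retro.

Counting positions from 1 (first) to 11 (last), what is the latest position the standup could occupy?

The standup must come before the client call, the handoff, the kickoff, and the onboarding — 4 meetings forced after it.
Everything else can be placed before the standup in some valid order, so the standup can sit as late as position 11 − 4 = 7.

7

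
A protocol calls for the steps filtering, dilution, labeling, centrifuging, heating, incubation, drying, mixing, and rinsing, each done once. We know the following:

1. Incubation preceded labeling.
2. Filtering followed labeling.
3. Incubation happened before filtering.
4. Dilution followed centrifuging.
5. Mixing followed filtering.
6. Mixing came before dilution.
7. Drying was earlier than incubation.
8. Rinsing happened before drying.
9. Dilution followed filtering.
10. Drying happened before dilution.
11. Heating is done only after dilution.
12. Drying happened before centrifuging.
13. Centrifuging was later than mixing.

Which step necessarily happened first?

Rinsing has a chain of constraints placing it before every other step, so rinsing must be first.

rinsing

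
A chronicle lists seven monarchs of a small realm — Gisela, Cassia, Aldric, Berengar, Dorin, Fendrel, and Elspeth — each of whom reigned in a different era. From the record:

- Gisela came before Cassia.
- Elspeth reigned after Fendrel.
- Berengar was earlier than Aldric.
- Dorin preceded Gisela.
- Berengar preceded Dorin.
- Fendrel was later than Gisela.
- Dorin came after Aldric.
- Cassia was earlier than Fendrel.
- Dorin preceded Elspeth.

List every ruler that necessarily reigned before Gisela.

Aldric, Berengar, Dorin

Directly stated before Gisela: Dorin.
Aldric reaches Gisela via Aldric → Dorin → Gisela.
Berengar reaches Gisela via Berengar → Dorin → Gisela.
No chain forces Cassia (or any of the others) ahead of Gisela.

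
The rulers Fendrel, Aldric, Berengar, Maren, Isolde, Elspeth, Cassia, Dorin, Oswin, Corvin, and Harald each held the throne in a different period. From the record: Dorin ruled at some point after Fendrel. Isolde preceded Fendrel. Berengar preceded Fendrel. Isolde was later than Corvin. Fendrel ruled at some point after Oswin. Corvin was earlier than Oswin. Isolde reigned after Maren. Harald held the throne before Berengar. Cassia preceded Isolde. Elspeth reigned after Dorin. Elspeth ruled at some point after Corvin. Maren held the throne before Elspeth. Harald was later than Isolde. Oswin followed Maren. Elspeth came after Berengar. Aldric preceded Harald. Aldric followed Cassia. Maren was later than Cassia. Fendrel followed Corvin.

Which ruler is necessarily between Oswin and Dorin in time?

Fendrel

Tracing the constraints gives Oswin → Fendrel → Dorin, so Fendrel sits after Oswin and before Dorin.
No other ruler is forced both after Oswin and before Dorin.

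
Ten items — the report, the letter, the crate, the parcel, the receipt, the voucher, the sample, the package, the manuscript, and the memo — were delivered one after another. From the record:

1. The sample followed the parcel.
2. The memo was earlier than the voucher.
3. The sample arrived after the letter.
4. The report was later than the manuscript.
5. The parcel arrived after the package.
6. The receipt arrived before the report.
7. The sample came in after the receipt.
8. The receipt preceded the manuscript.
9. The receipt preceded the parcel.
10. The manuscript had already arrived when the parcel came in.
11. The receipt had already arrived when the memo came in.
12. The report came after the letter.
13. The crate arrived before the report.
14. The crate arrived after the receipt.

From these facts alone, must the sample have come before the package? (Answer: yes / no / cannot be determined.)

no

Tracing the constraints gives the package → the parcel → the sample, so the package must come before the sample.
That means the sample cannot be before the package.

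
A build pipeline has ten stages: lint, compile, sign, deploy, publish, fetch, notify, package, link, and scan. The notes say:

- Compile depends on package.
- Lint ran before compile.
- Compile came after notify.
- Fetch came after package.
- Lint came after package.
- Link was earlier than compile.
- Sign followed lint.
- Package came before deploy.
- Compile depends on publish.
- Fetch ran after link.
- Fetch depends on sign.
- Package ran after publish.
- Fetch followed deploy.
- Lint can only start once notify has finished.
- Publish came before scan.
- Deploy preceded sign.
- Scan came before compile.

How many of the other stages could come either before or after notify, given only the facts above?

5

Forced after notify: compile, fetch, lint, and sign.
That leaves deploy, link, package, publish, and scan with no forced order relative to notify — 5.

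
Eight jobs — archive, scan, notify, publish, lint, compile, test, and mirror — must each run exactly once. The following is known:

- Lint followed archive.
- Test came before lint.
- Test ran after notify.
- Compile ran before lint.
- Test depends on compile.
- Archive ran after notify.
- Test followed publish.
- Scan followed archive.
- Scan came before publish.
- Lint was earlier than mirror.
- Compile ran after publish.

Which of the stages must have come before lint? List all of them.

Directly stated before lint: archive, compile, and test.
Notify reaches lint via notify → test → lint.
Publish reaches lint via publish → compile → lint.
Scan reaches lint via scan → publish → compile → lint.

archive, compile, notify, publish, scan, test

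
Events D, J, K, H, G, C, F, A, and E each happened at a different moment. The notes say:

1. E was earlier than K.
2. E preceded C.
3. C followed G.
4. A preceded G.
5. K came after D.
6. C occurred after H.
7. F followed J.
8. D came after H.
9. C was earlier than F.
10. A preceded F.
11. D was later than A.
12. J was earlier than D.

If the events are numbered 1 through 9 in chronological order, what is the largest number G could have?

G must come before C and F — 2 events forced after it.
Everything else can be placed before G in some valid order, so G can sit as late as position 9 − 2 = 7.

7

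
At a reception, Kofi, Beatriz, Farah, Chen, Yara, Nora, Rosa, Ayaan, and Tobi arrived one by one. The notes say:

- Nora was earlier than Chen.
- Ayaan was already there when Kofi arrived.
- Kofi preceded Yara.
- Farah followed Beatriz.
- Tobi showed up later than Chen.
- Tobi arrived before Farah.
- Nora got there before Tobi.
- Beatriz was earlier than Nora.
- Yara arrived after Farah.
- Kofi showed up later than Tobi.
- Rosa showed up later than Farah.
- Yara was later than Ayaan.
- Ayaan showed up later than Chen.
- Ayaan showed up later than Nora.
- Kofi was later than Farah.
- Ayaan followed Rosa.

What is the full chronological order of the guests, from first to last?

Beatriz, Nora, Chen, Tobi, Farah, Rosa, Ayaan, Kofi, Yara

The constraints fix every adjacent pair, so only one ordering works:
Beatriz → Nora → Chen → Tobi → Farah → Rosa → Ayaan → Kofi → Yara.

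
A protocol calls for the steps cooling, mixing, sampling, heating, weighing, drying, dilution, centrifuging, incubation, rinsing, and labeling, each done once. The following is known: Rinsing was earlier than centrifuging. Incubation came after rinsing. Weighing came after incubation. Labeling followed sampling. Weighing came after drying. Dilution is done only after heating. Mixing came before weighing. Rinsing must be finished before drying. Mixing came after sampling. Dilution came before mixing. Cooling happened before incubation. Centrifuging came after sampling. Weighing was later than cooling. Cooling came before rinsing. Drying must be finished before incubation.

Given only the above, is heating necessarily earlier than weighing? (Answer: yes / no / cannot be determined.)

Chain the constraints: heating → dilution → mixing → weighing. Each link is directly stated, so heating comes before weighing.

yes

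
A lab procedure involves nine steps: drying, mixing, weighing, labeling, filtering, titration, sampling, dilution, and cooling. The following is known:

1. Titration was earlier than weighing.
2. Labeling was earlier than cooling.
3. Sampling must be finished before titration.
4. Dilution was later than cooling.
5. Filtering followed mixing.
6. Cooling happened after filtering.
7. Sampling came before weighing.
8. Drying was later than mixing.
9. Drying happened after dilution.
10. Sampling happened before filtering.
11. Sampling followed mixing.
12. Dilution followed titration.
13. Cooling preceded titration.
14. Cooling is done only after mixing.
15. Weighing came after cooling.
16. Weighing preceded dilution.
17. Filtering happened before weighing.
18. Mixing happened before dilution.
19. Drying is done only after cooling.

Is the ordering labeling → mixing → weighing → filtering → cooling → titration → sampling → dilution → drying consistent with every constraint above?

The constraints require titration before weighing, but in the proposed sequence weighing appears ahead of titration. That one violation is enough.

no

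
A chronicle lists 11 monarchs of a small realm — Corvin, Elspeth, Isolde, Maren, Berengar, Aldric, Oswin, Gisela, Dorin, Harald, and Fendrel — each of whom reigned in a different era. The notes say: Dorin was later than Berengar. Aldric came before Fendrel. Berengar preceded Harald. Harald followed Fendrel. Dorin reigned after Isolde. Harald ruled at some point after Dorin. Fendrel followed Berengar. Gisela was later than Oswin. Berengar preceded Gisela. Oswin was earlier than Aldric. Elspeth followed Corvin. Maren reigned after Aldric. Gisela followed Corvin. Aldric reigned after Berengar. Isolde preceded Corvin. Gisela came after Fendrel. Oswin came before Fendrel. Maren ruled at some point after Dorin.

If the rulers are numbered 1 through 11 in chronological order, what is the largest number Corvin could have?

Corvin must come before Elspeth and Gisela — 2 rulers forced after them.
Everything else can be placed before Corvin in some valid order, so Corvin can sit as late as position 11 − 2 = 9.

9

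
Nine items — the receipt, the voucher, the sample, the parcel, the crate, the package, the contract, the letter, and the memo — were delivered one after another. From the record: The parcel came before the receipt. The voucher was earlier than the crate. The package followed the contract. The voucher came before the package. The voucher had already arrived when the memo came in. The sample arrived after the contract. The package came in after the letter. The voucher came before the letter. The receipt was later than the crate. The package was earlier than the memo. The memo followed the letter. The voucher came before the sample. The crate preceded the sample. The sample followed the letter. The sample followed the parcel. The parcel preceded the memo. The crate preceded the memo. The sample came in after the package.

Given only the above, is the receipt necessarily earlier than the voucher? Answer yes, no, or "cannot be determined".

Tracing the constraints gives the voucher → the crate → the receipt, so the voucher must come before the receipt.
That means the receipt cannot be before the voucher.

no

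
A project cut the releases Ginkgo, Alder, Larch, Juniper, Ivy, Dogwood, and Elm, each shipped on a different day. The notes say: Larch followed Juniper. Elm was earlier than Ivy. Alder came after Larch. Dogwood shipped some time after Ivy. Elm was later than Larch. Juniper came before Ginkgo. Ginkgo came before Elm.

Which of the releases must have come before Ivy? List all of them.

Directly stated before Ivy: Elm.
Ginkgo reaches Ivy via Ginkgo → Elm → Ivy.
Juniper reaches Ivy via Juniper → Ginkgo → Elm → Ivy.
Larch reaches Ivy via Larch → Elm → Ivy.

Elm, Ginkgo, Juniper, Larch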